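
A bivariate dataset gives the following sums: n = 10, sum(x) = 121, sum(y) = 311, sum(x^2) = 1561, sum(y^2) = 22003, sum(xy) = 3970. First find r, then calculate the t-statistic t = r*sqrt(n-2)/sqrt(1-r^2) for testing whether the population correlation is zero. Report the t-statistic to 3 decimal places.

S_xy = nΣxy − ΣxΣy = 10·3970 − 121·311 = 39700 − 37631 = 2069
S_xx = nΣx² − (Σx)² = 10·1561 − 121² = 15610 − 14641 = 969
S_yy = nΣy² − (Σy)² = 10·22003 − 311² = 220030 − 96721 = 123309
r = S_xy / √(S_xx·S_yy) = 2069 / √(969·123309) = 2069 / √119486421 = 2069 / 10930.9844 = 0.1893
t = r·√(n−2)/√(1−r²) = 0.1893·√8 / √(1−0.035834) = 0.535421 / 0.981920 = 0.545

0.545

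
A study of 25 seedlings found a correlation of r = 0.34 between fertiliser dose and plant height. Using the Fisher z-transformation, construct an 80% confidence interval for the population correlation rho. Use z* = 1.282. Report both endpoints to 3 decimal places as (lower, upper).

z_r = atanh(0.34) = 0.354093;  SE = 1/√(n−3) = 1/√22 = 0.213201
z-limits: 0.354093 ± 1.282·0.213201 = 0.354093 ± 0.273324 = [0.080769, 0.627417]
ρ-limits: (tanh 0.080769, tanh 0.627417) = (0.081, 0.556)

(0.081, 0.556)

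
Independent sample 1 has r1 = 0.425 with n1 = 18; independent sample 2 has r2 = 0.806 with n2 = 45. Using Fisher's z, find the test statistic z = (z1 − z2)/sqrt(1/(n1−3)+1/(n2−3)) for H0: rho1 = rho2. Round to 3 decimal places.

Fisher z-transforms: z1 = atanh(0.425) = 0.453779, z2 = atanh(0.806) = 1.115506; difference d = -0.661727
Var(d) = 1/15 + 1/42 = 0.0666667 + 0.0238095 = 0.0904762
z = d/√Var(d) = -0.661727 / √0.0904762 = -0.661727 / 0.300793 = -2.200

-2.200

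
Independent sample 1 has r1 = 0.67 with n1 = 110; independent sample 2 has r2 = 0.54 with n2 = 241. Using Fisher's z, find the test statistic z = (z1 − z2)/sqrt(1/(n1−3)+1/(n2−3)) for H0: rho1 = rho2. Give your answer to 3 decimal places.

1.775

z1 = atanh(0.67) = 0.810743,  z2 = atanh(0.54) = 0.604156
SE = √(1/(n1−3) + 1/(n2−3)) = √(1/107 + 1/238) = √(0.0093458 + 0.0042017) = √0.0135475 = 0.116394
z = (z1 − z2)/SE = (0.810743 − 0.604156) / 0.116394 = 0.206587 / 0.116394 = 1.775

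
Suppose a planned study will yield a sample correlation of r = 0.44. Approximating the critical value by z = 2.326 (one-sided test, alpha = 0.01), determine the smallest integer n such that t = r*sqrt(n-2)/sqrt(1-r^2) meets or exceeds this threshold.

Need r·√(n−2)/√(1−r²) ≥ 2.326
√(n−2) ≥ 2.326·√(1−0.1936) / 0.44 = 2.326·0.897998 / 0.44 = 4.7471
n−2 ≥ 22.5350  ⇒  n ≥ 24.5350
Smallest integer n = 25

25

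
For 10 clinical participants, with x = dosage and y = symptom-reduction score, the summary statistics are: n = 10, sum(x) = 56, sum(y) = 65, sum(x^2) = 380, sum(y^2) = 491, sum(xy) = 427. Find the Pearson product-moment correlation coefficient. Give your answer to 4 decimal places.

Numerator: nΣxy − (Σx)(Σy) = 10·427 − (56)(65) = 630
Denominator: √[(nΣx²−(Σx)²)(nΣy²−(Σy)²)]
  nΣx²−(Σx)² = 10·380 − 3136 = 664;  nΣy²−(Σy)² = 10·491 − 4225 = 685
  √(664·685) = √454840 = 674.4183
r = 630 / 674.4183 = 0.9341

0.9341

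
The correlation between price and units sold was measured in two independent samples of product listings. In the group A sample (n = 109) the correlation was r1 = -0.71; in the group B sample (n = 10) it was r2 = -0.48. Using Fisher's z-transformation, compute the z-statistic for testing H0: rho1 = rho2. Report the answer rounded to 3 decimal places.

z1 = atanh(-0.71) = -0.887184,  z2 = atanh(-0.48) = -0.522984
SE = √(1/(n1−3) + 1/(n2−3)) = √(1/106 + 1/7) = √(0.0094340 + 0.1428571) = √0.1522911 = 0.390245
z = (z1 − z2)/SE = (-0.887184 − (-0.522984)) / 0.390245 = -0.364200 / 0.390245 = -0.933

-0.933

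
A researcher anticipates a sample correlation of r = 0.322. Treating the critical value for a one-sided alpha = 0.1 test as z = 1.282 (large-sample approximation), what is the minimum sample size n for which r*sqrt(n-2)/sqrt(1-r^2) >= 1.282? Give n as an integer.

17

Need r·√(n−2)/√(1−r²) ≥ 1.282
√(n−2) ≥ 1.282·√(1−0.103684) / 0.322 = 1.282·0.946740 / 0.322 = 3.7693
n−2 ≥ 14.2076  ⇒  n ≥ 16.2076
Smallest integer n = 17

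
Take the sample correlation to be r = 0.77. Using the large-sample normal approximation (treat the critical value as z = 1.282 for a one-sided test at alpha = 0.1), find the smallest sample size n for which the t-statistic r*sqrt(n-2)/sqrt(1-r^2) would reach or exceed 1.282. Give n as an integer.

Need r·√(n−2)/√(1−r²) ≥ 1.282
√(n−2) ≥ 1.282·√(1−0.5929) / 0.77 = 1.282·0.638044 / 0.77 = 1.0623
n−2 ≥ 1.1285  ⇒  n ≥ 3.1285
Smallest integer n = 4

4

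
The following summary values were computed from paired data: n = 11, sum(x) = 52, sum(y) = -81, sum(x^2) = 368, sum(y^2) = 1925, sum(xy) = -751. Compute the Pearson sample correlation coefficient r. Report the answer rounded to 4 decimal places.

Numerator: nΣxy − (Σx)(Σy) = 11·(-751) − (52)(-81) = -4049
Denominator: √[(nΣx²−(Σx)²)(nΣy²−(Σy)²)]
  nΣx²−(Σx)² = 11·368 − 2704 = 1344;  nΣy²−(Σy)² = 11·1925 − 6561 = 14614
  √(1344·14614) = √19641216 = 4431.8412
r = -4049 / 4431.8412 = -0.9136

-0.9136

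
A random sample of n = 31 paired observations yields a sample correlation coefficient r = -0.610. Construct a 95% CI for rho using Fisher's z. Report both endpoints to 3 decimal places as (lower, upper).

z_r = atanh(-0.610) = -0.708921;  SE = 1/√(n−3) = 1/√28 = 0.188982
z-limits: -0.708921 ± 1.960·0.188982 = -0.708921 ± 0.370405 = [-1.079326, -0.338516]
ρ-limits: (tanh -1.079326, tanh -0.338516) = (-0.793, -0.326)

(-0.793, -0.326)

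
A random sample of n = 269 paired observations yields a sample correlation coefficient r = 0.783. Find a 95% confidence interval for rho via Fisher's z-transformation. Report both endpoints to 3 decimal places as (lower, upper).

(0.732, 0.825)

Fisher z: z_r = atanh(r) = ½·ln((1+0.783)/(1−0.783)) = 1.053078
SE(z) = 1/√(n−3) = 1/√266 = 0.061314
95% ⇒ z* = 1.960; margin = 1.960·0.061314 = 0.120175
CI on z-scale: (0.932903, 1.173253)
Back-transform: tanh(0.932903) = 0.731945, tanh(1.173253) = 0.825312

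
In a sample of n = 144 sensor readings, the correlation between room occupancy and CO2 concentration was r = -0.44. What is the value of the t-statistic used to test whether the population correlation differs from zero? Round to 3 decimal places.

-5.839

t = r·√(n−2) / √(1−r²) with r = -0.44, n = 144
  = -0.44·√142 / √(1 − 0.1936)
  = -0.44·11.916375 / 0.897998
  = -5.243205 / 0.897998 = -5.839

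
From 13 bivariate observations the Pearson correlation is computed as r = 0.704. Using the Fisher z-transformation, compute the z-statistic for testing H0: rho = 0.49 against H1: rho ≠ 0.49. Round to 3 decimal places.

1.072

Fisher z: atanh(0.704) = 0.875187, atanh(0.49) = 0.536060
z = (z_r − z_0)·√(n−3) = (0.875187 − 0.536060)·√10 = 0.339127 · 3.162278 = 1.072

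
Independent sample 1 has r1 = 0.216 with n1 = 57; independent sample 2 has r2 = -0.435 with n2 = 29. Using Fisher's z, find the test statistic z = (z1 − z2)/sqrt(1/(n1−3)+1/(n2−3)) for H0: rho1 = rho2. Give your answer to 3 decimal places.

2.872

z1 = atanh(0.216) = 0.219457,  z2 = atanh(-0.435) = -0.466047
SE = √(1/(n1−3) + 1/(n2−3)) = √(1/54 + 1/26) = √(0.0185185 + 0.0384615) = √0.0569800 = 0.238705
z = (z1 − z2)/SE = (0.219457 − (-0.466047)) / 0.238705 = 0.685504 / 0.238705 = 2.872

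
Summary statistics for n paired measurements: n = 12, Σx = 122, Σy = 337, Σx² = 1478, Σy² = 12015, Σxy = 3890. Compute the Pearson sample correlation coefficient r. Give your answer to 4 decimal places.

0.5957

Numerator: nΣxy − (Σx)(Σy) = 12·3890 − (122)(337) = 5566
Denominator: √[(nΣx²−(Σx)²)(nΣy²−(Σy)²)]
  nΣx²−(Σx)² = 12·1478 − 14884 = 2852;  nΣy²−(Σy)² = 12·12015 − 113569 = 30611
  √(2852·30611) = √87302572 = 9343.5845
r = 5566 / 9343.5845 = 0.5957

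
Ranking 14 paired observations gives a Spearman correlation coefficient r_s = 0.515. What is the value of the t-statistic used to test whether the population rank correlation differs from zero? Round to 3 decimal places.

t = r_s·√(n−2) / √(1−r_s²) with r_s = 0.515, n = 14
  = 0.515·√12 / √(1 − 0.265225)
  = 0.515·3.464102 / 0.857190
  = 1.784013 / 0.857190 = 2.081

2.081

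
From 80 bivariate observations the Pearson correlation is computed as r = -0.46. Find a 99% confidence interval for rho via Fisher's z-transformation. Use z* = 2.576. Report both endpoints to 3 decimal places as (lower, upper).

Fisher z: z_r = atanh(r) = ½·ln((1+(-0.46))/(1−(-0.46))) = -0.497311
SE(z) = 1/√(n−3) = 1/√77 = 0.113961
99% ⇒ z* = 2.576; margin = 2.576·0.113961 = 0.293564
CI on z-scale: (-0.790875, -0.203747)
Back-transform: tanh(-0.790875) = -0.658904, tanh(-0.203747) = -0.200974

(-0.659, -0.201)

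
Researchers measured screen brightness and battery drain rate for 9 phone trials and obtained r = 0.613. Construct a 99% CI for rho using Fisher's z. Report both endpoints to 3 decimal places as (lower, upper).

(-0.326, 0.943)

z_r = atanh(0.613) = 0.713713;  SE = 1/√(n−3) = 1/√6 = 0.408248
z-limits: 0.713713 ± 2.576·0.408248 = 0.713713 ± 1.051647 = [-0.337934, 1.765360]
ρ-limits: (tanh -0.337934, tanh 1.765360) = (-0.326, 0.943)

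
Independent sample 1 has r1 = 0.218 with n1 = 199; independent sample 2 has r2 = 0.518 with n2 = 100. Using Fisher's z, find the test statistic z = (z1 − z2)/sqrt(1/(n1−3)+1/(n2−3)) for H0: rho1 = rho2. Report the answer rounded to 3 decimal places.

Fisher z-transforms: z1 = atanh(0.218) = 0.221555, z2 = atanh(0.518) = 0.573602; difference d = -0.352047
Var(d) = 1/196 + 1/97 = 0.0051020 + 0.0103093 = 0.0154113
z = d/√Var(d) = -0.352047 / √0.0154113 = -0.352047 / 0.124142 = -2.836

-2.836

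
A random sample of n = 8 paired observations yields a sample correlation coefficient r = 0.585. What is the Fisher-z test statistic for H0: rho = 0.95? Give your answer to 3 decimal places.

z_r = atanh(0.585) = 0.670031,  z_0 = atanh(0.95) = 1.831781
SE = 1/√(n−3) = 1/√5 = 0.447214
z = (z_r − z_0)/SE = (0.670031 − 1.831781) / 0.447214 = -1.161750 / 0.447214 = -2.598

-2.598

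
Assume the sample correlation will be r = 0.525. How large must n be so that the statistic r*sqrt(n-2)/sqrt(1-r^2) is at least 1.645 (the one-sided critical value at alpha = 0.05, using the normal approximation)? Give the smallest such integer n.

10

Need r·√(n−2)/√(1−r²) ≥ 1.645
√(n−2) ≥ 1.645·√(1−0.275625) / 0.525 = 1.645·0.851102 / 0.525 = 2.6668
n−2 ≥ 7.1118  ⇒  n ≥ 9.1118
Smallest integer n = 10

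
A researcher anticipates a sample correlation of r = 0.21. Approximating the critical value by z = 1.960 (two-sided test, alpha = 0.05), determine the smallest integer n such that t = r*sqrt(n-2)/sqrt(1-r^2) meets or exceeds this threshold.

Need r·√(n−2)/√(1−r²) ≥ 1.960
√(n−2) ≥ 1.960·√(1−0.0441) / 0.21 = 1.960·0.977701 / 0.21 = 9.1252
n−2 ≥ 83.2693  ⇒  n ≥ 85.2693
Smallest integer n = 86

86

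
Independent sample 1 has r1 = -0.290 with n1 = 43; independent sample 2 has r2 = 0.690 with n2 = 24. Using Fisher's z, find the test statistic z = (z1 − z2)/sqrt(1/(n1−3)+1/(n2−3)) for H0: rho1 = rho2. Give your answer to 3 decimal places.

Fisher z-transforms: z1 = atanh(-0.290) = -0.298566, z2 = atanh(0.690) = 0.847956; difference d = -1.146522
Var(d) = 1/40 + 1/21 = 0.0250000 + 0.0476190 = 0.0726190
z = d/√Var(d) = -1.146522 / √0.0726190 = -1.146522 / 0.269479 = -4.255

-4.255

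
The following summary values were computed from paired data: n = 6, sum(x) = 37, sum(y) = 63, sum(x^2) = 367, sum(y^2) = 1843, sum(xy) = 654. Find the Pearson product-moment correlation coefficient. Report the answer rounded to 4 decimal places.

0.6555

S_xy = nΣxy − ΣxΣy = 6·654 − 37·63 = 3924 − 2331 = 1593
S_xx = nΣx² − (Σx)² = 6·367 − 37² = 2202 − 1369 = 833
S_yy = nΣy² − (Σy)² = 6·1843 − 63² = 11058 − 3969 = 7089
r = S_xy / √(S_xx·S_yy) = 1593 / √(833·7089) = 1593 / √5905137 = 1593 / 2430.0488 = 0.6555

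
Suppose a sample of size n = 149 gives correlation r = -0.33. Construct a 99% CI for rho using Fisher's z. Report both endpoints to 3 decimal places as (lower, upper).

(-0.505, -0.129)

z_r = atanh(-0.33) = -0.342828;  SE = 1/√(n−3) = 1/√146 = 0.082761
z-limits: -0.342828 ± 2.576·0.082761 = -0.342828 ± 0.213192 = [-0.556020, -0.129636]
ρ-limits: (tanh -0.556020, tanh -0.129636) = (-0.505, -0.129)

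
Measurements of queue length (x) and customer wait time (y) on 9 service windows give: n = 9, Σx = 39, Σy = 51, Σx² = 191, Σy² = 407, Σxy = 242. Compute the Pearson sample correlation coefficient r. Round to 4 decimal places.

Numerator: nΣxy − (Σx)(Σy) = 9·242 − (39)(51) = 189
Denominator: √[(nΣx²−(Σx)²)(nΣy²−(Σy)²)]
  nΣx²−(Σx)² = 9·191 − 1521 = 198;  nΣy²−(Σy)² = 9·407 − 2601 = 1062
  √(198·1062) = √210276 = 458.5586
r = 189 / 458.5586 = 0.4122

0.4122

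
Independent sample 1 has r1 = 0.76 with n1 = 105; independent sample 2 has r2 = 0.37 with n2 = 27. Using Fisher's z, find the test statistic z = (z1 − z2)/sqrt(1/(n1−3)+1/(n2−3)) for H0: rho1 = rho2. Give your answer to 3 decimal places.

Fisher z-transforms: z1 = atanh(0.76) = 0.996215, z2 = atanh(0.37) = 0.388423; difference d = 0.607792
Var(d) = 1/102 + 1/24 = 0.0098039 + 0.0416667 = 0.0514706
z = d/√Var(d) = 0.607792 / √0.0514706 = 0.607792 / 0.226871 = 2.679

2.679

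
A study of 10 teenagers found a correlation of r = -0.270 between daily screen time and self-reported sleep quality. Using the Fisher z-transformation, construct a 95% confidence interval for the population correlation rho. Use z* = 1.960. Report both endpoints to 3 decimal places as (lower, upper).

(-0.769, 0.433)

z_r = atanh(-0.270) = -0.276864;  SE = 1/√(n−3) = 1/√7 = 0.377964
z-limits: -0.276864 ± 1.960·0.377964 = -0.276864 ± 0.740809 = [-1.017673, 0.463945]
ρ-limits: (tanh -1.017673, tanh 0.463945) = (-0.769, 0.433)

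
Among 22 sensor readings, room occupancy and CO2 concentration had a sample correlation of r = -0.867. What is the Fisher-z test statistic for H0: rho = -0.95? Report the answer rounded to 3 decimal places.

2.227

Fisher z: atanh(-0.867) = -1.320870, atanh(-0.95) = -1.831781
z = (z_r − z_0)·√(n−3) = (-1.320870 − (-1.831781))·√19 = 0.510911 · 4.358899 = 2.227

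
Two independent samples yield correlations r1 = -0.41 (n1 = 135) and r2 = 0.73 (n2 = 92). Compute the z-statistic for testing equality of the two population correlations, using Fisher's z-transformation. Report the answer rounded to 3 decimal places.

z1 = atanh(-0.41) = -0.435611,  z2 = atanh(0.73) = 0.928727
SE = √(1/(n1−3) + 1/(n2−3)) = √(1/132 + 1/89) = √(0.0075758 + 0.0112360) = √0.0188118 = 0.137156
z = (z1 − z2)/SE = (-0.435611 − 0.928727) / 0.137156 = -1.364338 / 0.137156 = -9.947

-9.947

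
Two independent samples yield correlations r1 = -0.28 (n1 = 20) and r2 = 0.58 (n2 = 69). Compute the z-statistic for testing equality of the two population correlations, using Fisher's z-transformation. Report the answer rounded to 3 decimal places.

-3.493

z1 = atanh(-0.28) = -0.287682,  z2 = atanh(0.58) = 0.662463
SE = √(1/(n1−3) + 1/(n2−3)) = √(1/17 + 1/66) = √(0.0588235 + 0.0151515) = √0.0739750 = 0.271983
z = (z1 − z2)/SE = (-0.287682 − 0.662463) / 0.271983 = -0.950145 / 0.271983 = -3.493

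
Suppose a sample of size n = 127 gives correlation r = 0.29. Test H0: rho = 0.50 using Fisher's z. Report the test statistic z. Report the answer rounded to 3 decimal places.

-2.792

Fisher z: atanh(0.29) = 0.298566, atanh(0.50) = 0.549306
z = (z_r − z_0)·√(n−3) = (0.298566 − 0.549306)·√124 = -0.250740 · 11.135529 = -2.792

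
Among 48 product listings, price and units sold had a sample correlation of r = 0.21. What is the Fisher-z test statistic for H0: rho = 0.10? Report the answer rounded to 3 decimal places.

z_r = atanh(0.21) = 0.213171,  z_0 = atanh(0.10) = 0.100335
SE = 1/√(n−3) = 1/√45 = 0.149071
z = (z_r − z_0)/SE = (0.213171 − 0.100335) / 0.149071 = 0.112836 / 0.149071 = 0.757

0.757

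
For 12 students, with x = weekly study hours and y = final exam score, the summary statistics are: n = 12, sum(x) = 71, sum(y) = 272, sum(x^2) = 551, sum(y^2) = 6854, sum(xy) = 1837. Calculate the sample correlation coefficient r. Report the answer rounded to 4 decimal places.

0.7582

S_xy = nΣxy − ΣxΣy = 12·1837 − 71·272 = 22044 − 19312 = 2732
S_xx = nΣx² − (Σx)² = 12·551 − 71² = 6612 − 5041 = 1571
S_yy = nΣy² − (Σy)² = 12·6854 − 272² = 82248 − 73984 = 8264
r = S_xy / √(S_xx·S_yy) = 2732 / √(1571·8264) = 2732 / √12982744 = 2732 / 3603.1575 = 0.7582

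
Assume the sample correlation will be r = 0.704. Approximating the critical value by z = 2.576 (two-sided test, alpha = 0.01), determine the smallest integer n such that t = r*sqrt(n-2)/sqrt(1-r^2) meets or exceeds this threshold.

r√(n−2)/√(1−r²) ≥ 2.576  ⇔  n−2 ≥ (2.576)²·(1−r²)/r²
(1−r²)/r² = (1−0.495616)/0.495616 = 1.0177
n ≥ 2 + 6.635776·1.0177 = 2 + 6.7532 = 8.7532
⌈8.7532⌉ = 9

9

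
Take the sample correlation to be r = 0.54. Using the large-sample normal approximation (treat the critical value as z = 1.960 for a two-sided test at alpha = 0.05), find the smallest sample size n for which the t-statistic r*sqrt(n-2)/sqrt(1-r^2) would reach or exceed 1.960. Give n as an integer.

12

r√(n−2)/√(1−r²) ≥ 1.960  ⇔  n−2 ≥ (1.960)²·(1−r²)/r²
(1−r²)/r² = (1−0.2916)/0.2916 = 2.4294
n ≥ 2 + 3.8416·2.4294 = 2 + 9.3328 = 11.3328
⌈11.3328⌉ = 12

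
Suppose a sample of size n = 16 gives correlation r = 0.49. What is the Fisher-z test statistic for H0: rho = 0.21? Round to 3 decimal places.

z_r = atanh(0.49) = 0.536060,  z_0 = atanh(0.21) = 0.213171
SE = 1/√(n−3) = 1/√13 = 0.277350
z = (z_r − z_0)/SE = (0.536060 − 0.213171) / 0.277350 = 0.322889 / 0.277350 = 1.164

1.164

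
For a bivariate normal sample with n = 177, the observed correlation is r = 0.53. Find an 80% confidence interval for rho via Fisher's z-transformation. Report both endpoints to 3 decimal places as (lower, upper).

z_r = atanh(0.53) = 0.590145;  SE = 1/√(n−3) = 1/√174 = 0.075810
z-limits: 0.590145 ± 1.282·0.075810 = 0.590145 ± 0.097188 = [0.492957, 0.687333]
ρ-limits: (tanh 0.492957, tanh 0.687333) = (0.457, 0.596)

(0.457, 0.596)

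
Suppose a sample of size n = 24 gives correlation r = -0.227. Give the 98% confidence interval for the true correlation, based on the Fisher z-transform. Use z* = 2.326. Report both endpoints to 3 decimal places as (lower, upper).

(-0.628, 0.270)

z_r = atanh(-0.227) = -0.231024;  SE = 1/√(n−3) = 1/√21 = 0.218218
z-limits: -0.231024 ± 2.326·0.218218 = -0.231024 ± 0.507575 = [-0.738599, 0.276551]
ρ-limits: (tanh -0.738599, tanh 0.276551) = (-0.628, 0.270)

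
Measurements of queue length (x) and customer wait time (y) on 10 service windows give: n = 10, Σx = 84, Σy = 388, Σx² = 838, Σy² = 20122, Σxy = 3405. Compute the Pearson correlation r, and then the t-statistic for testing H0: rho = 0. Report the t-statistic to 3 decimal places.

0.512

S_xy = nΣxy − ΣxΣy = 10·3405 − 84·388 = 34050 − 32592 = 1458
S_xx = nΣx² − (Σx)² = 10·838 − 84² = 8380 − 7056 = 1324
S_yy = nΣy² − (Σy)² = 10·20122 − 388² = 201220 − 150544 = 50676
r = S_xy / √(S_xx·S_yy) = 1458 / √(1324·50676) = 1458 / √67095024 = 1458 / 8191.1552 = 0.1780
t = r·√(n−2)/√(1−r²) = 0.1780·√8 / √(1−0.031684) = 0.503460 / 0.984030 = 0.512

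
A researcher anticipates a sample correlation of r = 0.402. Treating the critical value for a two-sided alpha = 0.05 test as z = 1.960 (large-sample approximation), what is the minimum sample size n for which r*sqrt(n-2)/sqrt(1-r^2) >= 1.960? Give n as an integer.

Need r·√(n−2)/√(1−r²) ≥ 1.960
√(n−2) ≥ 1.960·√(1−0.161604) / 0.402 = 1.960·0.915640 / 0.402 = 4.4643
n−2 ≥ 19.9300  ⇒  n ≥ 21.9300
Smallest integer n = 22

22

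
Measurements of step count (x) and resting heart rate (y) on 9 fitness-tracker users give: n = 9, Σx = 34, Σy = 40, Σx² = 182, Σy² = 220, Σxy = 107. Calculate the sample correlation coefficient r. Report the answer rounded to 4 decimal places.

-0.9276

Numerator: nΣxy − (Σx)(Σy) = 9·107 − (34)(40) = -397
Denominator: √[(nΣx²−(Σx)²)(nΣy²−(Σy)²)]
  nΣx²−(Σx)² = 9·182 − 1156 = 482;  nΣy²−(Σy)² = 9·220 − 1600 = 380
  √(482·380) = √183160 = 427.9720
r = -397 / 427.9720 = -0.9276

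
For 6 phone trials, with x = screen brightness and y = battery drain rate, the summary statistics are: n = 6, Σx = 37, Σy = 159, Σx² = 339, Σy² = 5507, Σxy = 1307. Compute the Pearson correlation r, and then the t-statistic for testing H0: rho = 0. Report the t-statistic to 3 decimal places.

3.406

Numerator: nΣxy − (Σx)(Σy) = 6·1307 − (37)(159) = 1959
Denominator: √[(nΣx²−(Σx)²)(nΣy²−(Σy)²)]
  nΣx²−(Σx)² = 6·339 − 1369 = 665;  nΣy²−(Σy)² = 6·5507 − 25281 = 7761
  √(665·7761) = √5161065 = 2271.7977
r = 1959 / 2271.7977 = 0.8623
t = r·√(n−2)/√(1−r²) = 0.8623·√4 / √(1−0.743561) = 1.724600 / 0.506398 = 3.406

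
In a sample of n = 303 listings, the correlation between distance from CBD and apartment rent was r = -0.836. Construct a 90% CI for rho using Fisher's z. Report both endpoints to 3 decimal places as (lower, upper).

(-0.862, -0.805)

Fisher z: z_r = atanh(r) = ½·ln((1+(-0.836))/(1−(-0.836))) = -1.207739
SE(z) = 1/√(n−3) = 1/√300 = 0.057735
90% ⇒ z* = 1.645; margin = 1.645·0.057735 = 0.094974
CI on z-scale: (-1.302713, -1.112765)
Back-transform: tanh(-1.302713) = -0.862420, tanh(-1.112765) = -0.805038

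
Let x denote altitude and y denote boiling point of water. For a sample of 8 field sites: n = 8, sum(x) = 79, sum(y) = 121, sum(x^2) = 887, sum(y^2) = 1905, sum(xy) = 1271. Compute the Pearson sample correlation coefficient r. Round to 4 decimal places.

S_xy = nΣxy − ΣxΣy = 8·1271 − 79·121 = 10168 − 9559 = 609
S_xx = nΣx² − (Σx)² = 8·887 − 79² = 7096 − 6241 = 855
S_yy = nΣy² − (Σy)² = 8·1905 − 121² = 15240 − 14641 = 599
r = S_xy / √(S_xx·S_yy) = 609 / √(855·599) = 609 / √512145 = 609 / 715.6431 = 0.8510

0.8510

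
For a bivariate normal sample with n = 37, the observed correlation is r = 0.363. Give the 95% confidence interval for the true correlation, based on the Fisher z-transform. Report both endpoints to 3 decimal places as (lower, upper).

z_r = atanh(0.363) = 0.380337;  SE = 1/√(n−3) = 1/√34 = 0.171499
z-limits: 0.380337 ± 1.960·0.171499 = 0.380337 ± 0.336138 = [0.044199, 0.716475]
ρ-limits: (tanh 0.044199, tanh 0.716475) = (0.044, 0.615)

(0.044, 0.615)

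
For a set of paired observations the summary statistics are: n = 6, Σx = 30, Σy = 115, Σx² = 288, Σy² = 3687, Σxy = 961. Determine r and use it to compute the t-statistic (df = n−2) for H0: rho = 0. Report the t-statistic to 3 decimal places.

3.273

S_xy = nΣxy − ΣxΣy = 6·961 − 30·115 = 5766 − 3450 = 2316
S_xx = nΣx² − (Σx)² = 6·288 − 30² = 1728 − 900 = 828
S_yy = nΣy² − (Σy)² = 6·3687 − 115² = 22122 − 13225 = 8897
r = S_xy / √(S_xx·S_yy) = 2316 / √(828·8897) = 2316 / √7366716 = 2316 / 2714.1695 = 0.8533
t = r·√(n−2)/√(1−r²) = 0.8533·√4 / √(1−0.728121) = 1.706600 / 0.521420 = 3.273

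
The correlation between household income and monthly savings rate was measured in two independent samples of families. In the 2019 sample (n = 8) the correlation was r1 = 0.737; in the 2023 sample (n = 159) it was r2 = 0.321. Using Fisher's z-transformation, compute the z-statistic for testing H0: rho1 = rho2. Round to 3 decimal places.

z1 = atanh(0.737) = 0.943880,  z2 = atanh(0.321) = 0.332762
SE = √(1/(n1−3) + 1/(n2−3)) = √(1/5 + 1/156) = √(0.2000000 + 0.0064103) = √0.2064103 = 0.454324
z = (z1 − z2)/SE = (0.943880 − 0.332762) / 0.454324 = 0.611118 / 0.454324 = 1.345

1.345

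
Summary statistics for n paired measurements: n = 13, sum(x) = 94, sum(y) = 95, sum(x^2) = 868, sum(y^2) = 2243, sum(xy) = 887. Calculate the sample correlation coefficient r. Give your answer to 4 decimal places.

Numerator: nΣxy − (Σx)(Σy) = 13·887 − (94)(95) = 2601
Denominator: √[(nΣx²−(Σx)²)(nΣy²−(Σy)²)]
  nΣx²−(Σx)² = 13·868 − 8836 = 2448;  nΣy²−(Σy)² = 13·2243 − 9025 = 20134
  √(2448·20134) = √49288032 = 7020.5436
r = 2601 / 7020.5436 = 0.3705

0.3705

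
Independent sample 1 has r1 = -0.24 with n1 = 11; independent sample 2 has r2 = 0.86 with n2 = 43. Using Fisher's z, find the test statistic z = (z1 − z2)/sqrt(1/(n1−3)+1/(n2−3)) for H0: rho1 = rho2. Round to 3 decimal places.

z1 = atanh(-0.24) = -0.244774,  z2 = atanh(0.86) = 1.293345
SE = √(1/(n1−3) + 1/(n2−3)) = √(1/8 + 1/40) = √(0.1250000 + 0.0250000) = √0.1500000 = 0.387298
z = (z1 − z2)/SE = (-0.244774 − 1.293345) / 0.387298 = -1.538119 / 0.387298 = -3.971

-3.971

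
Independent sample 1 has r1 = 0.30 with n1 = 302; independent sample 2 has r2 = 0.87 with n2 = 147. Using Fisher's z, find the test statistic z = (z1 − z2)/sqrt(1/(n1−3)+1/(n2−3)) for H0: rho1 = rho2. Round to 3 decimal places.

-10.091

Fisher z-transforms: z1 = atanh(0.30) = 0.309520, z2 = atanh(0.87) = 1.333080; difference d = -1.023560
Var(d) = 1/299 + 1/144 = 0.0033445 + 0.0069444 = 0.0102889
z = d/√Var(d) = -1.023560 / √0.0102889 = -1.023560 / 0.101434 = -10.091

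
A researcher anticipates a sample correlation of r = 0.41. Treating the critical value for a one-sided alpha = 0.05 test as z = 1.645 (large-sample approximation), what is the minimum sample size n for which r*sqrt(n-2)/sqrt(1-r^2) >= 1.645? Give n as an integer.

r√(n−2)/√(1−r²) ≥ 1.645  ⇔  n−2 ≥ (1.645)²·(1−r²)/r²
(1−r²)/r² = (1−0.1681)/0.1681 = 4.9488
n ≥ 2 + 2.706025·4.9488 = 2 + 13.3916 = 15.3916
⌈15.3916⌉ = 16

16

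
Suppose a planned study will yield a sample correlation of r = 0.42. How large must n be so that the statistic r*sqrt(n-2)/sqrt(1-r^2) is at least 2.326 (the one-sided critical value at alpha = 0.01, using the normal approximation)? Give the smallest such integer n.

28

Need r·√(n−2)/√(1−r²) ≥ 2.326
√(n−2) ≥ 2.326·√(1−0.1764) / 0.42 = 2.326·0.907524 / 0.42 = 5.0260
n−2 ≥ 25.2607  ⇒  n ≥ 27.2607
Smallest integer n = 28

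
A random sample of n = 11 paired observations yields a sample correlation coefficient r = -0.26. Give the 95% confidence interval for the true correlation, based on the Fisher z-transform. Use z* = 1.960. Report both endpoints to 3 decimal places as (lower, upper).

(-0.744, 0.403)

z_r = atanh(-0.26) = -0.266108;  SE = 1/√(n−3) = 1/√8 = 0.353553
z-limits: -0.266108 ± 1.960·0.353553 = -0.266108 ± 0.692964 = [-0.959072, 0.426856]
ρ-limits: (tanh -0.959072, tanh 0.426856) = (-0.744, 0.403)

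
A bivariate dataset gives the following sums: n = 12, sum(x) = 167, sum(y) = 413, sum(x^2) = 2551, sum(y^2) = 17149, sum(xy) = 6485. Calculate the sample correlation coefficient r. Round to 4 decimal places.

0.9036

S_xy = nΣxy − ΣxΣy = 12·6485 − 167·413 = 77820 − 68971 = 8849
S_xx = nΣx² − (Σx)² = 12·2551 − 167² = 30612 − 27889 = 2723
S_yy = nΣy² − (Σy)² = 12·17149 − 413² = 205788 − 170569 = 35219
r = S_xy / √(S_xx·S_yy) = 8849 / √(2723·35219) = 8849 / √95901337 = 8849 / 9792.9228 = 0.9036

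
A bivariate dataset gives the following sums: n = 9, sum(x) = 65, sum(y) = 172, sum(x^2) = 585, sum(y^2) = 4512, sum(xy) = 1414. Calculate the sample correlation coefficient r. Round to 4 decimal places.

0.4566

Numerator: nΣxy − (Σx)(Σy) = 9·1414 − (65)(172) = 1546
Denominator: √[(nΣx²−(Σx)²)(nΣy²−(Σy)²)]
  nΣx²−(Σx)² = 9·585 − 4225 = 1040;  nΣy²−(Σy)² = 9·4512 − 29584 = 11024
  √(1040·11024) = √11464960 = 3385.9947
r = 1546 / 3385.9947 = 0.4566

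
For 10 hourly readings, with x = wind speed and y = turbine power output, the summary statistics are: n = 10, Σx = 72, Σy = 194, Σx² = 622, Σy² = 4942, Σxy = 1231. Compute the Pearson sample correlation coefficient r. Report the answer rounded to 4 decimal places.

S_xy = nΣxy − ΣxΣy = 10·1231 − 72·194 = 12310 − 13968 = -1658
S_xx = nΣx² − (Σx)² = 10·622 − 72² = 6220 − 5184 = 1036
S_yy = nΣy² − (Σy)² = 10·4942 − 194² = 49420 − 37636 = 11784
r = S_xy / √(S_xx·S_yy) = -1658 / √(1036·11784) = -1658 / √12208224 = -1658 / 3494.0269 = -0.4745

-0.4745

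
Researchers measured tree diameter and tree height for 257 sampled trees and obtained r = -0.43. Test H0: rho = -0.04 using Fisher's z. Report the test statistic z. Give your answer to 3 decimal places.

-6.692

z_r = atanh(-0.43) = -0.459897,  z_0 = atanh(-0.04) = -0.040021
SE = 1/√(n−3) = 1/√254 = 0.062746
z = (z_r − z_0)/SE = (-0.459897 − (-0.040021)) / 0.062746 = -0.419876 / 0.062746 = -6.692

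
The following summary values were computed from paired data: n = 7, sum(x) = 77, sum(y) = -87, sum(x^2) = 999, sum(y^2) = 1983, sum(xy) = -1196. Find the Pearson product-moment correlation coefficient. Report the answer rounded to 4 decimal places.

-0.6456

Numerator: nΣxy − (Σx)(Σy) = 7·(-1196) − (77)(-87) = -1673
Denominator: √[(nΣx²−(Σx)²)(nΣy²−(Σy)²)]
  nΣx²−(Σx)² = 7·999 − 5929 = 1064;  nΣy²−(Σy)² = 7·1983 − 7569 = 6312
  √(1064·6312) = √6715968 = 2591.5185
r = -1673 / 2591.5185 = -0.6456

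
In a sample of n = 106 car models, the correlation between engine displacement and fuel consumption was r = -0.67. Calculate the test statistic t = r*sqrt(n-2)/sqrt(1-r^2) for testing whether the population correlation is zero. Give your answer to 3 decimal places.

-9.204

1 − r² = 1 − 0.4489 = 0.5511;  √(1−r²) = 0.742361
√(n−2) = √104 = 10.198039
t = r·√(n−2)/√(1−r²) = -0.67 · 10.198039 / 0.742361 = -9.204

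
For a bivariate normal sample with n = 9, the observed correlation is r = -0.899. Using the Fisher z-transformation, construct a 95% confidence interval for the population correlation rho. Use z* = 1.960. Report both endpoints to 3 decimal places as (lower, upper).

(-0.979, -0.583)

Fisher z: z_r = atanh(r) = ½·ln((1+(-0.899))/(1−(-0.899))) = -1.466981
SE(z) = 1/√(n−3) = 1/√6 = 0.408248
95% ⇒ z* = 1.960; margin = 1.960·0.408248 = 0.800166
CI on z-scale: (-2.267147, -0.666815)
Back-transform: tanh(-2.267147) = -0.978759, tanh(-0.666815) = -0.582881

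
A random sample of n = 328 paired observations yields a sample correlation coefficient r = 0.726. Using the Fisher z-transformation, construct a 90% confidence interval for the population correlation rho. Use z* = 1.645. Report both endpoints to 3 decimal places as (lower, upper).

Fisher z: z_r = atanh(r) = ½·ln((1+0.726)/(1−0.726)) = 0.920217
SE(z) = 1/√(n−3) = 1/√325 = 0.055470
90% ⇒ z* = 1.645; margin = 1.645·0.055470 = 0.091248
CI on z-scale: (0.828969, 1.011465)
Back-transform: tanh(0.828969) = 0.679922, tanh(1.011465) = 0.766367

(0.680, 0.766)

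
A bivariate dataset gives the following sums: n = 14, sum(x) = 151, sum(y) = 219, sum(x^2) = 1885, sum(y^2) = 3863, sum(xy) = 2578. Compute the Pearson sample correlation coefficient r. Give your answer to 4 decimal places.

Numerator: nΣxy − (Σx)(Σy) = 14·2578 − (151)(219) = 3023
Denominator: √[(nΣx²−(Σx)²)(nΣy²−(Σy)²)]
  nΣx²−(Σx)² = 14·1885 − 22801 = 3589;  nΣy²−(Σy)² = 14·3863 − 47961 = 6121
  √(3589·6121) = √21968269 = 4687.0320
r = 3023 / 4687.0320 = 0.6450

0.6450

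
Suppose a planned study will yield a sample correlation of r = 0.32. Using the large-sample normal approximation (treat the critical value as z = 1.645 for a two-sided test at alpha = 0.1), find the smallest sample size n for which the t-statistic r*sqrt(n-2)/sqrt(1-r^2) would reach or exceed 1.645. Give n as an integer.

r√(n−2)/√(1−r²) ≥ 1.645  ⇔  n−2 ≥ (1.645)²·(1−r²)/r²
(1−r²)/r² = (1−0.1024)/0.1024 = 8.7656
n ≥ 2 + 2.706025·8.7656 = 2 + 23.7199 = 25.7199
⌈25.7199⌉ = 26

26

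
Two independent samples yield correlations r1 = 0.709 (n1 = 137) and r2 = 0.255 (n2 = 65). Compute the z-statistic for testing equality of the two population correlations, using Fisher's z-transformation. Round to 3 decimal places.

4.065

z1 = atanh(0.709) = 0.885170,  z2 = atanh(0.255) = 0.260753
SE = √(1/(n1−3) + 1/(n2−3)) = √(1/134 + 1/62) = √(0.0074627 + 0.0161290) = √0.0235917 = 0.153596
z = (z1 − z2)/SE = (0.885170 − 0.260753) / 0.153596 = 0.624417 / 0.153596 = 4.065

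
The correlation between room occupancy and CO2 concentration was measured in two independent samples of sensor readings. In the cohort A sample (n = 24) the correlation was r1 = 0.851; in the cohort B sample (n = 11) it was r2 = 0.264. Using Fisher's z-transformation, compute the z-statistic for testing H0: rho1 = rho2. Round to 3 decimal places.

z1 = atanh(0.851) = 1.259768,  z2 = atanh(0.264) = 0.270403
SE = √(1/(n1−3) + 1/(n2−3)) = √(1/21 + 1/8) = √(0.0476190 + 0.1250000) = √0.1726190 = 0.415474
z = (z1 − z2)/SE = (1.259768 − 0.270403) / 0.415474 = 0.989365 / 0.415474 = 2.381

2.381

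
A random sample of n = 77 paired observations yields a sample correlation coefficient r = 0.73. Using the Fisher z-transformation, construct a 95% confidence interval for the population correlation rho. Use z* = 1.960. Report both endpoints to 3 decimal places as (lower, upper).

Fisher z: z_r = atanh(r) = ½·ln((1+0.73)/(1−0.73)) = 0.928727
SE(z) = 1/√(n−3) = 1/√74 = 0.116248
95% ⇒ z* = 1.960; margin = 1.960·0.116248 = 0.227846
CI on z-scale: (0.700881, 1.156573)
Back-transform: tanh(0.700881) = 0.604927, tanh(1.156573) = 0.819920

(0.605, 0.820)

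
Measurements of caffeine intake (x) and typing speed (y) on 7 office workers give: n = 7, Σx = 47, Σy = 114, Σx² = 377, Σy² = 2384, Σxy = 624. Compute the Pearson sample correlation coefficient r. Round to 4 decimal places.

-0.7857

Numerator: nΣxy − (Σx)(Σy) = 7·624 − (47)(114) = -990
Denominator: √[(nΣx²−(Σx)²)(nΣy²−(Σy)²)]
  nΣx²−(Σx)² = 7·377 − 2209 = 430;  nΣy²−(Σy)² = 7·2384 − 12996 = 3692
  √(430·3692) = √1587560 = 1259.9841
r = -990 / 1259.9841 = -0.7857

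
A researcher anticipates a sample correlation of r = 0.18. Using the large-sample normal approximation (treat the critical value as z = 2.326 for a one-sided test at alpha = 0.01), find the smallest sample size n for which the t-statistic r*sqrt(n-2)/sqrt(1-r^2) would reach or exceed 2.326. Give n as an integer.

Need r·√(n−2)/√(1−r²) ≥ 2.326
√(n−2) ≥ 2.326·√(1−0.0324) / 0.18 = 2.326·0.983667 / 0.18 = 12.7112
n−2 ≥ 161.5746  ⇒  n ≥ 163.5746
Smallest integer n = 164

164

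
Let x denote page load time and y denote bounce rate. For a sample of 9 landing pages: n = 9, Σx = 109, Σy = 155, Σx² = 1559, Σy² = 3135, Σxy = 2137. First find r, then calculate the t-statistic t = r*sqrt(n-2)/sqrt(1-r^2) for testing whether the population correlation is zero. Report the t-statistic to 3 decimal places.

Numerator: nΣxy − (Σx)(Σy) = 9·2137 − (109)(155) = 2338
Denominator: √[(nΣx²−(Σx)²)(nΣy²−(Σy)²)]
  nΣx²−(Σx)² = 9·1559 − 11881 = 2150;  nΣy²−(Σy)² = 9·3135 − 24025 = 4190
  √(2150·4190) = √9008500 = 3001.4163
r = 2338 / 3001.4163 = 0.7790
t = r·√(n−2)/√(1−r²) = 0.7790·√7 / √(1−0.606841) = 2.061040 / 0.627024 = 3.287

3.287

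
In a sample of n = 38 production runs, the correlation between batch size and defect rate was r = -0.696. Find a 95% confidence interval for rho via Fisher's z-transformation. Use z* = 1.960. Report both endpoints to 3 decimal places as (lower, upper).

(-0.831, -0.484)

z_r = atanh(-0.696) = -0.859500;  SE = 1/√(n−3) = 1/√35 = 0.169031
z-limits: -0.859500 ± 1.960·0.169031 = -0.859500 ± 0.331301 = [-1.190801, -0.528199]
ρ-limits: (tanh -1.190801, tanh -0.528199) = (-0.831, -0.484)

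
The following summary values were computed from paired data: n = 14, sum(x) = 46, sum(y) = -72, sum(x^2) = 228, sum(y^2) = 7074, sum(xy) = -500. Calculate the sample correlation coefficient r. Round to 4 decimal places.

-0.3670

Numerator: nΣxy − (Σx)(Σy) = 14·(-500) − (46)(-72) = -3688
Denominator: √[(nΣx²−(Σx)²)(nΣy²−(Σy)²)]
  nΣx²−(Σx)² = 14·228 − 2116 = 1076;  nΣy²−(Σy)² = 14·7074 − 5184 = 93852
  √(1076·93852) = √100984752 = 10049.1170
r = -3688 / 10049.1170 = -0.3670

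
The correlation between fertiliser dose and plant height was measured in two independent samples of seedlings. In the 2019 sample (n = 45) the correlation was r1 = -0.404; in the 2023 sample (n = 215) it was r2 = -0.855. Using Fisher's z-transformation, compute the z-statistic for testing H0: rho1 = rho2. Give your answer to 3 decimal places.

Fisher z-transforms: z1 = atanh(-0.404) = -0.428420, z2 = atanh(-0.855) = -1.274453; difference d = 0.846033
Var(d) = 1/42 + 1/212 = 0.0238095 + 0.0047170 = 0.0285265
z = d/√Var(d) = 0.846033 / √0.0285265 = 0.846033 / 0.168898 = 5.009

5.009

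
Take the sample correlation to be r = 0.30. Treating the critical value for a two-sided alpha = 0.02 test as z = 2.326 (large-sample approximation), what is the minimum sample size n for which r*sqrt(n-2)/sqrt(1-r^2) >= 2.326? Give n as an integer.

57

r√(n−2)/√(1−r²) ≥ 2.326  ⇔  n−2 ≥ (2.326)²·(1−r²)/r²
(1−r²)/r² = (1−0.0900)/0.0900 = 10.1111
n ≥ 2 + 5.410276·10.1111 = 2 + 54.7038 = 56.7038
⌈56.7038⌉ = 57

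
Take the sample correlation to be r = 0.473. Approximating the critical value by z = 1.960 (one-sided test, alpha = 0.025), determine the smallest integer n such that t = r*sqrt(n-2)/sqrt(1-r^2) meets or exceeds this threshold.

Need r·√(n−2)/√(1−r²) ≥ 1.960
√(n−2) ≥ 1.960·√(1−0.223729) / 0.473 = 1.960·0.881062 / 0.473 = 3.6509
n−2 ≥ 13.3291  ⇒  n ≥ 15.3291
Smallest integer n = 16

16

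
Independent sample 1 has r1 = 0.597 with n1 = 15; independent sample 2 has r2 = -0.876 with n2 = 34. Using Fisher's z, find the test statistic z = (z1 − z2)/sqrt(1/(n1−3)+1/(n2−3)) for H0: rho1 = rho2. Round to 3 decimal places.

6.020

Fisher z-transforms: z1 = atanh(0.597) = 0.688473, z2 = atanh(-0.876) = -1.358308; difference d = 2.046781
Var(d) = 1/12 + 1/31 = 0.0833333 + 0.0322581 = 0.1155914
z = d/√Var(d) = 2.046781 / √0.1155914 = 2.046781 / 0.339987 = 6.020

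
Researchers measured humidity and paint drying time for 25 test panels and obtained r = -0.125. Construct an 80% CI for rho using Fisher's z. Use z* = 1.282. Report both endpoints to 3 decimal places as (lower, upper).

(-0.379, 0.147)

z_r = atanh(-0.125) = -0.125657;  SE = 1/√(n−3) = 1/√22 = 0.213201
z-limits: -0.125657 ± 1.282·0.213201 = -0.125657 ± 0.273324 = [-0.398981, 0.147667]
ρ-limits: (tanh -0.398981, tanh 0.147667) = (-0.379, 0.147)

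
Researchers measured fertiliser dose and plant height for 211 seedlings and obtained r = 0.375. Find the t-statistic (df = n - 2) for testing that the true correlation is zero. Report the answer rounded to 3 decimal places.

5.848

t = r·√(n−2) / √(1−r²) with r = 0.375, n = 211
  = 0.375·√209 / √(1 − 0.140625)
  = 0.375·14.456832 / 0.927025
  = 5.421312 / 0.927025 = 5.848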